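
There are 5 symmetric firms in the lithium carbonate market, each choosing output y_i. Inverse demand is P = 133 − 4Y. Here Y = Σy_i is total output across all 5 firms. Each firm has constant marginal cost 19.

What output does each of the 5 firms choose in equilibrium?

A representative firm's profit is π_i = y_i(133 − 4Y) − 19y_i, with Y = y_i + Σ_{j≠i} y_j.
First-order condition: 114 − 8y_i − 4Σ_{j≠i} y_j = 0.
With identical firms, set every y_j = y: then 114 − 8y − 16y = 0, i.e. y = 114/24 = 4.75.

4.75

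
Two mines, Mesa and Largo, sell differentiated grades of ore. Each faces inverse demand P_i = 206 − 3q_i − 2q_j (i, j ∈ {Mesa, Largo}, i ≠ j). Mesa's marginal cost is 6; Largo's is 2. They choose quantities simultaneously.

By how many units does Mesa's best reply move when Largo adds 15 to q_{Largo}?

Mine Mesa's profit: π = q_{Mesa}(206 − 3q_{Mesa} − 2q_{Largo}) − 6q_{Mesa}.
∂π/∂q_{Mesa} = 200 − 6q_{Mesa} − 2q_{Largo} = 0 ⇒ q_{Mesa} = 100/3 − (1/3)q_{Largo}.
The reaction-function slope is −1/3, so a 15-unit rise in q_{Largo} moves q_{Mesa} by −1/3 × 15 = −5. Mesa's best response falls — the actions are strategic substitutes.

-5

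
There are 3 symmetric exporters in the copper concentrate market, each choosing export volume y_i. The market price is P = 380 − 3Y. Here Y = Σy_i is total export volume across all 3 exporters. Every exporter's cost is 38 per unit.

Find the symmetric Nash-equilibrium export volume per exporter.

28.5

A representative exporter's profit is π_i = y_i(380 − 3Y) − 38y_i, with Y = y_i + Σ_{j≠i} y_j.
First-order condition: 342 − 6y_i − 3Σ_{j≠i} y_j = 0.
Imposing symmetry (y_j = y for all j) turns Σ_{j≠i} y_j into 2y, so 342 = 12y and y = 28.5.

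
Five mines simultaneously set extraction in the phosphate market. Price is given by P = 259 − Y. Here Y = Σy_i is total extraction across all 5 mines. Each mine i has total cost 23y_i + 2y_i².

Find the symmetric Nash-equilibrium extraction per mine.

23.6

A representative mine's profit is π_i = y_i(259 − Y) − 23y_i − 2y_i², with Y = y_i + Σ_{j≠i} y_j.
First-order condition: 236 − 6y_i − Σ_{j≠i} y_j = 0.
Imposing symmetry (y_j = y for all j) turns Σ_{j≠i} y_j into 4y, so 236 = 10y and y = 23.6.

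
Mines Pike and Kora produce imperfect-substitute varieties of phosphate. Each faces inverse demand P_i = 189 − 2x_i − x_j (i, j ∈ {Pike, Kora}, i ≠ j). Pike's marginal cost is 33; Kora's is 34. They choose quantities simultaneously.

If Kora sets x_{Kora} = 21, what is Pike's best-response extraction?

33.75

Mine Pike's profit: π = x_{Pike}(189 − 2x_{Pike} − x_{Kora}) − 33x_{Pike}.
∂π/∂x_{Pike} = 156 − 4x_{Pike} − x_{Kora} = 0 ⇒ x_{Pike} = 39 − 0.25x_{Kora}.
At x_{Kora} = 21: x_{Pike} = 39 − 0.25·21 = 33.75.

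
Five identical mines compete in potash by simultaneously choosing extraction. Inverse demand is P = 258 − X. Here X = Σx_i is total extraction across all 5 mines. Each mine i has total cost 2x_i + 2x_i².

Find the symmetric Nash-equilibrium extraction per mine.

25.6

A representative mine's profit is π_i = x_i(258 − X) − 2x_i − 2x_i², with X = x_i + Σ_{j≠i} x_j.
First-order condition: 256 − 6x_i − Σ_{j≠i} x_j = 0.
Imposing symmetry (x_j = x for all j) turns Σ_{j≠i} x_j into 4x, so 256 = 10x and x = 25.6.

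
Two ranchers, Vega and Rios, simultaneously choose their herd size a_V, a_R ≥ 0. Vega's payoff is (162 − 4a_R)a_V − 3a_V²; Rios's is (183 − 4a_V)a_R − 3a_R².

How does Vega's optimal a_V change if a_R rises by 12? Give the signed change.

-8

Expanding Vega's payoff: 162a_V − 4a_Ra_V − 3a_V².
∂π/∂a_V = 162 − 4a_R − 6a_V = 0, so a_V = 27 − (2/3)a_R.
The reaction-function slope is −2/3, so a 12-unit rise in a_R moves a_V by −2/3 × 12 = −8. Vega's best response falls — the actions are strategic substitutes.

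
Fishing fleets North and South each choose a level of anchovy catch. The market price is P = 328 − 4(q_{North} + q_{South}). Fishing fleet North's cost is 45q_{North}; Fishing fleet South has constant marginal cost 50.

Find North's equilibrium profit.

Fishing fleet North's profit: π = q_{North}(328 − 4(q_{North} + q_{South})) − 45q_{North}.
∂π/∂q_{North} = 283 − 8q_{North} − 4q_{South} = 0, so q_{North} = 35.375 − 0.5q_{South}.
By the same steps for South: q_{South} = 34.75 − 0.5q_{North}.
Substituting the second reaction function into the first: q_{North} = 35.375 − 0.5(34.75 − 0.5q_{North}), which gives 0.75q_{North} = 18 ⇒ q_{North} = 24.
Then q_{South} = 34.75 − 0.5·24 = 22.75.
Price P = 328 − 4·46.75 = 141.
North's profit: (141 − 45)·24 = 2304.

2304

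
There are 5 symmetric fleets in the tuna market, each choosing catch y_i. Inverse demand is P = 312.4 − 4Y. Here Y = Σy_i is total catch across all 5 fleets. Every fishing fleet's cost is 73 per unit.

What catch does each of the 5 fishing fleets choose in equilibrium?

A representative fishing fleet's profit is π_i = y_i(312.4 − 4Y) − 73y_i, with Y = y_i + Σ_{j≠i} y_j.
First-order condition: 239.4 − 8y_i − 4Σ_{j≠i} y_j = 0.
With identical fishing fleets, set every y_j = y: then 239.4 − 8y − 16y = 0, i.e. y = 239.4/24 = 9.975.

9.975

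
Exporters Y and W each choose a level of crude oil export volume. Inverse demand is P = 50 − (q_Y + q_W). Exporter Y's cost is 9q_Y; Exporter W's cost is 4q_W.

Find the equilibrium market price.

Exporter Y's profit: π = q_Y(50 − (q_Y + q_W)) − 9q_Y.
∂π/∂q_Y = 41 − 2q_Y − q_W = 0, so q_Y = 20.5 − 0.5q_W.
By the same steps for W: q_W = 23 − 0.5q_Y.
Solving the two reaction functions simultaneously: (1 − (−0.5)(−0.5))q_Y = 20.5 − 0.5·23, so 0.75q_Y = 9 and q_Y = 12.
Then q_W = 23 − 0.5·12 = 17.
Equilibrium price: P = 50 − 29 = 21.

21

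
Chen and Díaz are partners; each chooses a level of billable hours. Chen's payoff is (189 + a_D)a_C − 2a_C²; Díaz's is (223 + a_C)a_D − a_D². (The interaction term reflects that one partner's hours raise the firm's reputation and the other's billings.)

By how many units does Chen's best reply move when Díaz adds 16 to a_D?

Expanding Chen's payoff: 189a_C + a_Da_C − 2a_C².
∂π/∂a_C = 189 + a_D − 4a_C = 0, so a_C = 47.25 + 0.25a_D.
The reaction-function slope is 0.25, so a 16-unit rise in a_D moves a_C by 0.25 × 16 = 4. Chen's best response rises — the actions are strategic complements.

4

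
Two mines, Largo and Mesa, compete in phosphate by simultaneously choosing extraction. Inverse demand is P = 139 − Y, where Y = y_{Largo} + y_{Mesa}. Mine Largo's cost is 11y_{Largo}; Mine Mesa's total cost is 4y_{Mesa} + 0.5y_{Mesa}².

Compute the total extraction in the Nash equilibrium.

Mine Largo's profit: π = y_{Largo}(139 − (y_{Largo} + y_{Mesa})) − 11y_{Largo}.
∂π/∂y_{Largo} = 128 − 2y_{Largo} − y_{Mesa} = 0, so y_{Largo} = 64 − 0.5y_{Mesa}.
For Mesa: ∂π/∂y_{Mesa} = 135 − 3y_{Mesa} − y_{Largo} = 0 ⇒ y_{Mesa} = 45 − (1/3)y_{Largo}.
Solving the two reaction functions simultaneously: (1 − (−0.5)(−1/3))y_{Largo} = 64 − 0.5·45, so (5/6)y_{Largo} = 41.5 and y_{Largo} = 49.8.
Then y_{Mesa} = 45 − (1/3)·49.8 = 28.4.
Total extraction: 49.8 + 28.4 = 78.2.

78.2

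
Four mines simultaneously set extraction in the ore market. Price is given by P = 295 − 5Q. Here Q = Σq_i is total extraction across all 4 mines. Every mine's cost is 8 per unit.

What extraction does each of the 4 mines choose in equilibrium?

11.48

A representative mine's profit is π_i = q_i(295 − 5Q) − 8q_i, with Q = q_i + Σ_{j≠i} q_j.
First-order condition: 287 − 10q_i − 5Σ_{j≠i} q_j = 0.
With identical mines, set every q_j = q: then 287 − 10q − 15q = 0, i.e. q = 287/25 = 11.48.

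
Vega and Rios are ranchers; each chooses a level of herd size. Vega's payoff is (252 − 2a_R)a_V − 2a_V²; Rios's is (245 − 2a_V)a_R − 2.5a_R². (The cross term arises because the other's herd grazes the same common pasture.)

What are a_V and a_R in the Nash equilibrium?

48.125, 29.75

Expanding Vega's payoff: 252a_V − 2a_Ra_V − 2a_V².
∂π/∂a_V = 252 − 2a_R − 4a_V = 0, so a_V = 63 − 0.5a_R.
Likewise for Rios: a_R = 49 − 0.4a_V.
Substituting the second reaction function into the first: a_V = 63 − 0.5(49 − 0.4a_V), which gives 0.8a_V = 38.5 ⇒ a_V = 48.125.
Then a_R = 49 − 0.4·48.125 = 29.75.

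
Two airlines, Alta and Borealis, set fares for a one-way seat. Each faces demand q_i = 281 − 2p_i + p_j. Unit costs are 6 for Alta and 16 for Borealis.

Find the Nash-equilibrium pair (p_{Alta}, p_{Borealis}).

99, 103

Alta's profit: π = (p_{Alta} − 6)(281 − 2p_{Alta} + p_{Borealis}).
∂π/∂p_{Alta} = 293 − 4p_{Alta} + p_{Borealis} = 0 ⇒ p_{Alta} = 73.25 + 0.25p_{Borealis}.
Similarly p_{Borealis} = 78.25 + 0.25p_{Alta}.
Plugging p_{Borealis} into Alta's best response: p_{Alta} = 73.25 + 0.25(78.25 + 0.25p_{Alta}) ⇒ 0.9375p_{Alta} = 92.8125, so p_{Alta} = 99.
Then p_{Borealis} = 78.25 + 0.25·99 = 103.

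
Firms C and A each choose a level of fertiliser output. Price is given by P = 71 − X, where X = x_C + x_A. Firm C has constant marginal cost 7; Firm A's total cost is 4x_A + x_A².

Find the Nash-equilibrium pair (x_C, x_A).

27, 10

Firm C's profit: π = x_C(71 − (x_C + x_A)) − 7x_C.
∂π/∂x_C = 64 − 2x_C − x_A = 0, so x_C = 32 − 0.5x_A.
For A: ∂π/∂x_A = 67 − 4x_A − x_C = 0 ⇒ x_A = 16.75 − 0.25x_C.
Plugging x_A into C's best response: x_C = 32 − 0.5(16.75 − 0.25x_C) ⇒ 0.875x_C = 23.625, so x_C = 27.
Then x_A = 16.75 − 0.25·27 = 10.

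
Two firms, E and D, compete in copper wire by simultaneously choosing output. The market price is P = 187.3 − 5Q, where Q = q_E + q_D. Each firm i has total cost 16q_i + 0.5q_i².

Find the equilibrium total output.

21.4125

Firm E's profit: π = q_E(187.3 − 5(q_E + q_D)) − 16q_E − 0.5q_E².
∂π/∂q_E = 171.3 − 11q_E − 5q_D = 0, so q_E = 1713/110 − (5/11)q_D.
By symmetry q_D = q_E; substituting into the reaction function, (16/11)q_E = 1713/110 and q_E = 1713/160.
Total output: 1713/160 + 1713/160 = 21.4125.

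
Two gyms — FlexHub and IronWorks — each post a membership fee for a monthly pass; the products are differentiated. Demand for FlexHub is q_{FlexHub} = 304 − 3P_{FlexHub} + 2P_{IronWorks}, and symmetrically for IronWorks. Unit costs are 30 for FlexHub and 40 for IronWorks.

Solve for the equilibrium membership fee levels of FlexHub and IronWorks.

FlexHub's profit: π = (P_{FlexHub} − 30)(304 − 3P_{FlexHub} + 2P_{IronWorks}).
∂π/∂P_{FlexHub} = 394 − 6P_{FlexHub} + 2P_{IronWorks} = 0 ⇒ P_{FlexHub} = 197/3 + (1/3)P_{IronWorks}.
Similarly P_{IronWorks} = 212/3 + (1/3)P_{FlexHub}.
Plugging P_{IronWorks} into FlexHub's best response: P_{FlexHub} = 197/3 + (1/3)(212/3 + (1/3)P_{FlexHub}) ⇒ (8/9)P_{FlexHub} = 803/9, so P_{FlexHub} = 100.375.
Then P_{IronWorks} = 212/3 + (1/3)·100.375 = 104.125.

100.375, 104.125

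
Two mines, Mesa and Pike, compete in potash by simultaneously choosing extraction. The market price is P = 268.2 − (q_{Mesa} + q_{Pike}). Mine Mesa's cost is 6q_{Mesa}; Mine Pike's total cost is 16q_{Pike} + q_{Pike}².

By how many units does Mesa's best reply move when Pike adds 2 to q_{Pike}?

Mine Mesa's profit: π = q_{Mesa}(268.2 − (q_{Mesa} + q_{Pike})) − 6q_{Mesa}.
∂π/∂q_{Mesa} = 262.2 − 2q_{Mesa} − q_{Pike} = 0, so q_{Mesa} = 131.1 − 0.5q_{Pike}.
The reaction-function slope is −0.5, so a 2-unit rise in q_{Pike} moves q_{Mesa} by −0.5 × 2 = −1. Mesa's best response falls — the actions are strategic substitutes.

-1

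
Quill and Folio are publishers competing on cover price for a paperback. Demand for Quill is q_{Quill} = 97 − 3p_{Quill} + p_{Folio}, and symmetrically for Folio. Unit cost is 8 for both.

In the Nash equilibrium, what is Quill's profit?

Quill's profit: π = (p_{Quill} − 8)(97 − 3p_{Quill} + p_{Folio}).
∂π/∂p_{Quill} = 121 − 6p_{Quill} + p_{Folio} = 0 ⇒ p_{Quill} = 121/6 + (1/6)p_{Folio}.
The game is symmetric, so in equilibrium p_{Folio} = p_{Quill}: the reaction function gives (5/6)p_{Quill} = 121/6, hence p_{Quill} = 24.2.
q_{Quill} = 97 − 3·24.2 + 24.2 = 48.6.
Profit = (24.2 − 8)·48.6 = 787.32.

787.32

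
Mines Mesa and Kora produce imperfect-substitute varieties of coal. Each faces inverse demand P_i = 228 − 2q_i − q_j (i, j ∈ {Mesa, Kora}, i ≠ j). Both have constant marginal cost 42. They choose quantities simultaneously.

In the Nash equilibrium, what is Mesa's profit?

Mine Mesa's profit: π = q_{Mesa}(228 − 2q_{Mesa} − q_{Kora}) − 42q_{Mesa}.
∂π/∂q_{Mesa} = 186 − 4q_{Mesa} − q_{Kora} = 0 ⇒ q_{Mesa} = 46.5 − 0.25q_{Kora}.
Setting q_{Mesa} = q_{Kora} in the reaction function: q_{Mesa} = 46.5 − 0.25q_{Mesa}, so q_{Mesa} = 46.5 / 1.25 = 37.2.
P_{Mesa} = 228 − 2·37.2 − 37.2 = 116.4.
Profit = (116.4 − 42)·37.2 = 2767.68.

2767.68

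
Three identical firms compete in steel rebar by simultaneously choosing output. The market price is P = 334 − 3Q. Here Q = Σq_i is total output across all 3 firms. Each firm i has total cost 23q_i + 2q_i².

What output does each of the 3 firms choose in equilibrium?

19.4375

A representative firm's profit is π_i = q_i(334 − 3Q) − 23q_i − 2q_i², with Q = q_i + Σ_{j≠i} q_j.
First-order condition: 311 − 10q_i − 3Σ_{j≠i} q_j = 0.
In a symmetric equilibrium every firm chooses the same q, so Σ_{j≠i} q_j = 2q. The condition becomes 311 − 16q = 0, giving q = 311/16 = 19.4375.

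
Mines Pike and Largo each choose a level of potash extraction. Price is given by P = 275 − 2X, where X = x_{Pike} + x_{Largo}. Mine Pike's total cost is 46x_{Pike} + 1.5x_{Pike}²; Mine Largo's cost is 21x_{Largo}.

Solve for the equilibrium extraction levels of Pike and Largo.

17, 55

Mine Pike's profit: π = x_{Pike}(275 − 2(x_{Pike} + x_{Largo})) − 46x_{Pike} − 1.5x_{Pike}².
∂π/∂x_{Pike} = 229 − 7x_{Pike} − 2x_{Largo} = 0, so x_{Pike} = 229/7 − (2/7)x_{Largo}.
For Largo: ∂π/∂x_{Largo} = 254 − 4x_{Largo} − 2x_{Pike} = 0 ⇒ x_{Largo} = 63.5 − 0.5x_{Pike}.
Solving the two reaction functions simultaneously: (1 − (−2/7)(−0.5))x_{Pike} = 229/7 − (2/7)·63.5, so (6/7)x_{Pike} = 102/7 and x_{Pike} = 17.
Then x_{Largo} = 63.5 − 0.5·17 = 55.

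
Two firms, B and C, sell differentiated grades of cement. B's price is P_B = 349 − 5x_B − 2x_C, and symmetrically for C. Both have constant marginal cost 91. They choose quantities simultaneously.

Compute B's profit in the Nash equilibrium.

Firm B's profit: π = x_B(349 − 5x_B − 2x_C) − 91x_B.
∂π/∂x_B = 258 − 10x_B − 2x_C = 0 ⇒ x_B = 25.8 − 0.2x_C.
The game is symmetric, so in equilibrium x_C = x_B: the reaction function gives 1.2x_B = 25.8, hence x_B = 21.5.
P_B = 349 − 5·21.5 − 2·21.5 = 198.5.
Profit = (198.5 − 91)·21.5 = 2311.25.

2311.25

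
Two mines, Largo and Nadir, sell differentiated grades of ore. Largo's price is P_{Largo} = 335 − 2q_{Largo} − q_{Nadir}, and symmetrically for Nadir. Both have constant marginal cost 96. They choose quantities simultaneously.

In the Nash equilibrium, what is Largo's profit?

4569.68

Mine Largo's profit: π = q_{Largo}(335 − 2q_{Largo} − q_{Nadir}) − 96q_{Largo}.
∂π/∂q_{Largo} = 239 − 4q_{Largo} − q_{Nadir} = 0 ⇒ q_{Largo} = 59.75 − 0.25q_{Nadir}.
By symmetry q_{Nadir} = q_{Largo}; substituting into the reaction function, 1.25q_{Largo} = 59.75 and q_{Largo} = 47.8.
P_{Largo} = 335 − 2·47.8 − 47.8 = 191.6.
Profit = (191.6 − 96)·47.8 = 4569.68.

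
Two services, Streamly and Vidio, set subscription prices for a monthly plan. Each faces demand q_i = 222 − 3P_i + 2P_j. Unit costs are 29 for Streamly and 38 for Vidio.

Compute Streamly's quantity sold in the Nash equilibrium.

Streamly's profit: π = (P_{Streamly} − 29)(222 − 3P_{Streamly} + 2P_{Vidio}).
∂π/∂P_{Streamly} = 309 − 6P_{Streamly} + 2P_{Vidio} = 0 ⇒ P_{Streamly} = 51.5 + (1/3)P_{Vidio}.
Similarly P_{Vidio} = 56 + (1/3)P_{Streamly}.
Plugging P_{Vidio} into Streamly's best response: P_{Streamly} = 51.5 + (1/3)(56 + (1/3)P_{Streamly}) ⇒ (8/9)P_{Streamly} = 421/6, so P_{Streamly} = 78.9375.
Then P_{Vidio} = 56 + (1/3)·78.9375 = 82.3125.
q_{Streamly} = 222 − 3·78.9375 + 2·82.3125 = 149.8125.

149.8125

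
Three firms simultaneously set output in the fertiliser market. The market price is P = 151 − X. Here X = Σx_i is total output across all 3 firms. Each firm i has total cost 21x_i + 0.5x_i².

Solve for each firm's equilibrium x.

26

A representative firm's profit is π_i = x_i(151 − X) − 21x_i − 0.5x_i², with X = x_i + Σ_{j≠i} x_j.
First-order condition: 130 − 3x_i − Σ_{j≠i} x_j = 0.
With identical firms, set every x_j = x: then 130 − 3x − 2x = 0, i.e. x = 130/5 = 26.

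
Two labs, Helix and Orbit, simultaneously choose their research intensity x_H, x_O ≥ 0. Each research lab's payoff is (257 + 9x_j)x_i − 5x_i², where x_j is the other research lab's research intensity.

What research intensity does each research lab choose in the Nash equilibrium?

257

Helix's payoff is (257 + 9x_O)x_H − 5x_H².
∂π/∂x_H = 257 + 9x_O − 10x_H = 0, so x_H = 25.7 + 0.9x_O.
By symmetry x_O = x_H; substituting into the reaction function, 0.1x_H = 25.7 and x_H = 257.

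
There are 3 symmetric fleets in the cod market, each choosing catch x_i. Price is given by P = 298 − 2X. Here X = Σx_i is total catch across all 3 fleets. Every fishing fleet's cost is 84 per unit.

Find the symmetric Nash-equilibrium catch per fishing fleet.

26.75

A representative fishing fleet's profit is π_i = x_i(298 − 2X) − 84x_i, with X = x_i + Σ_{j≠i} x_j.
First-order condition: 214 − 4x_i − 2Σ_{j≠i} x_j = 0.
With identical fishing fleets, set every x_j = x: then 214 − 4x − 4x = 0, i.e. x = 214/8 = 26.75.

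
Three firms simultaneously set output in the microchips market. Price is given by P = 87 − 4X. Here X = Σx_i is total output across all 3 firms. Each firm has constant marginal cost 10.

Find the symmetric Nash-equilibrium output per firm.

A representative firm's profit is π_i = x_i(87 − 4X) − 10x_i, with X = x_i + Σ_{j≠i} x_j.
First-order condition: 77 − 8x_i − 4Σ_{j≠i} x_j = 0.
Imposing symmetry (x_j = x for all j) turns Σ_{j≠i} x_j into 2x, so 77 = 16x and x = 4.8125.

4.8125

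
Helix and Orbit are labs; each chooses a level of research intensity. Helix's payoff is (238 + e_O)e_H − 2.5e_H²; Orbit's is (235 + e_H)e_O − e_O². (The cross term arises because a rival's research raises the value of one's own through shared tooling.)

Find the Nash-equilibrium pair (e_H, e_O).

Expanding Helix's payoff: 238e_H + e_Oe_H − 2.5e_H².
∂π/∂e_H = 238 + e_O − 5e_H = 0, so e_H = 47.6 + 0.2e_O.
Likewise for Orbit: e_O = 117.5 + 0.5e_H.
Solving the two reaction functions simultaneously: (1 − (0.2)(0.5))e_H = 47.6 + 0.2·117.5, so 0.9e_H = 71.1 and e_H = 79.
Then e_O = 117.5 + 0.5·79 = 157.

79, 157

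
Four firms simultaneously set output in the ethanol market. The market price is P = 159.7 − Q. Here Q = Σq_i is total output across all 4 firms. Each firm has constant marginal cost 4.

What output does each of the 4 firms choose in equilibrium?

31.14

A representative firm's profit is π_i = q_i(159.7 − Q) − 4q_i, with Q = q_i + Σ_{j≠i} q_j.
First-order condition: 155.7 − 2q_i − Σ_{j≠i} q_j = 0.
With identical firms, set every q_j = q: then 155.7 − 2q − 3q = 0, i.e. q = 155.7/5 = 31.14.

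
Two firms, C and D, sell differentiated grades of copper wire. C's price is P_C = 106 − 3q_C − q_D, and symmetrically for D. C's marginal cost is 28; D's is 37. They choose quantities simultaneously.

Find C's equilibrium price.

62.2

Firm C's profit: π = q_C(106 − 3q_C − q_D) − 28q_C.
∂π/∂q_C = 78 − 6q_C − q_D = 0 ⇒ q_C = 13 − (1/6)q_D.
Similarly q_D = 11.5 − (1/6)q_C.
Solving the two reaction functions simultaneously: (1 − (−1/6)(−1/6))q_C = 13 − (1/6)·11.5, so (35/36)q_C = 133/12 and q_C = 11.4.
Then q_D = 11.5 − (1/6)·11.4 = 9.6.
P_C = 106 − 3·11.4 − 9.6 = 62.2.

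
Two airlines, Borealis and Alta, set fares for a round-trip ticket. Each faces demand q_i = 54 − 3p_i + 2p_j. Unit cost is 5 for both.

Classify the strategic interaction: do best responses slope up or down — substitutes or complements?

strategic complements

Borealis's profit: π = (p_{Borealis} − 5)(54 − 3p_{Borealis} + 2p_{Alta}).
∂π/∂p_{Borealis} = 69 − 6p_{Borealis} + 2p_{Alta} = 0 ⇒ p_{Borealis} = 11.5 + (1/3)p_{Alta}.
The best-response slope dp_{Borealis}/dp_{Alta} = 1/3 > 0: the reaction function is upward-sloping, so the choices are strategic complements.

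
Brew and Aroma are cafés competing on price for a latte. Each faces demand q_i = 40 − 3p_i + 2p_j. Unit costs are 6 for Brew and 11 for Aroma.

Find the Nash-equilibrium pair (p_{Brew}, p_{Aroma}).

15.4375, 17.3125

Brew's profit: π = (p_{Brew} − 6)(40 − 3p_{Brew} + 2p_{Aroma}).
∂π/∂p_{Brew} = 58 − 6p_{Brew} + 2p_{Aroma} = 0 ⇒ p_{Brew} = 29/3 + (1/3)p_{Aroma}.
Similarly p_{Aroma} = 73/6 + (1/3)p_{Brew}.
Solving the two reaction functions simultaneously: (1 − (1/3)(1/3))p_{Brew} = 29/3 + (1/3)·(73/6), so (8/9)p_{Brew} = 247/18 and p_{Brew} = 15.4375.
Then p_{Aroma} = 73/6 + (1/3)·15.4375 = 17.3125.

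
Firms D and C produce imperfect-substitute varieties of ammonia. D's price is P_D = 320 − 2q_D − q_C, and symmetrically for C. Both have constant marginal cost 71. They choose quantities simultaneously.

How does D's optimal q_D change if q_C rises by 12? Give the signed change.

Firm D's profit: π = q_D(320 − 2q_D − q_C) − 71q_D.
∂π/∂q_D = 249 − 4q_D − q_C = 0 ⇒ q_D = 62.25 − 0.25q_C.
The reaction-function slope is −0.25, so a 12-unit rise in q_C moves q_D by −0.25 × 12 = −3. D's best response falls — the actions are strategic substitutes.

-3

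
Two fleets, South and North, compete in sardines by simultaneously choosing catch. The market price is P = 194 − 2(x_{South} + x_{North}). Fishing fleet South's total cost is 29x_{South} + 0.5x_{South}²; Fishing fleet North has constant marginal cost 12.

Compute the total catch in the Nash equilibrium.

54.75

Fishing fleet South's profit: π = x_{South}(194 − 2(x_{South} + x_{North})) − 29x_{South} − 0.5x_{South}².
∂π/∂x_{South} = 165 − 5x_{South} − 2x_{North} = 0, so x_{South} = 33 − 0.4x_{North}.
For North: ∂π/∂x_{North} = 182 − 4x_{North} − 2x_{South} = 0 ⇒ x_{North} = 45.5 − 0.5x_{South}.
Solving the two reaction functions simultaneously: (1 − (−0.4)(−0.5))x_{South} = 33 − 0.4·45.5, so 0.8x_{South} = 14.8 and x_{South} = 18.5.
Then x_{North} = 45.5 − 0.5·18.5 = 36.25.
Total catch: 18.5 + 36.25 = 54.75.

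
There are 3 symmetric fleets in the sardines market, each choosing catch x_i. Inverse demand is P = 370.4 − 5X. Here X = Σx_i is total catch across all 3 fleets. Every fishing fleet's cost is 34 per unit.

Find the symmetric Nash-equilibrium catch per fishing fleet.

16.82

A representative fishing fleet's profit is π_i = x_i(370.4 − 5X) − 34x_i, with X = x_i + Σ_{j≠i} x_j.
First-order condition: 336.4 − 10x_i − 5Σ_{j≠i} x_j = 0.
In a symmetric equilibrium every fishing fleet chooses the same x, so Σ_{j≠i} x_j = 2x. The condition becomes 336.4 − 20x = 0, giving x = 336.4/20 = 16.82.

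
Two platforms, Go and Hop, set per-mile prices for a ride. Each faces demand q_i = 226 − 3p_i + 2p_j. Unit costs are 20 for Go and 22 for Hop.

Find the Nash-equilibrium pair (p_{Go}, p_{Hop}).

Go's profit: π = (p_{Go} − 20)(226 − 3p_{Go} + 2p_{Hop}).
∂π/∂p_{Go} = 286 − 6p_{Go} + 2p_{Hop} = 0 ⇒ p_{Go} = 143/3 + (1/3)p_{Hop}.
Similarly p_{Hop} = 146/3 + (1/3)p_{Go}.
Solving the two reaction functions simultaneously: (1 − (1/3)(1/3))p_{Go} = 143/3 + (1/3)·(146/3), so (8/9)p_{Go} = 575/9 and p_{Go} = 71.875.
Then p_{Hop} = 146/3 + (1/3)·71.875 = 72.625.

71.875, 72.625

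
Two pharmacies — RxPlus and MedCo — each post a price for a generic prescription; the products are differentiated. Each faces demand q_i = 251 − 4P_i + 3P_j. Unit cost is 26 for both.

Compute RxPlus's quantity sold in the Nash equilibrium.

RxPlus's profit: π = (P_{RxPlus} − 26)(251 − 4P_{RxPlus} + 3P_{MedCo}).
∂π/∂P_{RxPlus} = 355 − 8P_{RxPlus} + 3P_{MedCo} = 0 ⇒ P_{RxPlus} = 44.375 + 0.375P_{MedCo}.
The game is symmetric, so in equilibrium P_{MedCo} = P_{RxPlus}: the reaction function gives 0.625P_{RxPlus} = 44.375, hence P_{RxPlus} = 71.
q_{RxPlus} = 251 − 4·71 + 3·71 = 180.

180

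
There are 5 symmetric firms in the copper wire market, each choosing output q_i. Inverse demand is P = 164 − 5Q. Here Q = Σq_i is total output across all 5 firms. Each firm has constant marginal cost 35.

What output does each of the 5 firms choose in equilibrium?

4.3

A representative firm's profit is π_i = q_i(164 − 5Q) − 35q_i, with Q = q_i + Σ_{j≠i} q_j.
First-order condition: 129 − 10q_i − 5Σ_{j≠i} q_j = 0.
In a symmetric equilibrium every firm chooses the same q, so Σ_{j≠i} q_j = 4q. The condition becomes 129 − 30q = 0, giving q = 129/30 = 4.3.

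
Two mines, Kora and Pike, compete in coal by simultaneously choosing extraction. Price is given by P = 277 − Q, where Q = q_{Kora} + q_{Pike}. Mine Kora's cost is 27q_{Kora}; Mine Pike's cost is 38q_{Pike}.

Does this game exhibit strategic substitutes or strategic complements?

strategic substitutes

Mine Kora's profit: π = q_{Kora}(277 − (q_{Kora} + q_{Pike})) − 27q_{Kora}.
∂π/∂q_{Kora} = 250 − 2q_{Kora} − q_{Pike} = 0, so q_{Kora} = 125 − 0.5q_{Pike}.
The best-response slope dq_{Kora}/dq_{Pike} = −0.5 < 0: the reaction function is downward-sloping, so the choices are strategic substitutes.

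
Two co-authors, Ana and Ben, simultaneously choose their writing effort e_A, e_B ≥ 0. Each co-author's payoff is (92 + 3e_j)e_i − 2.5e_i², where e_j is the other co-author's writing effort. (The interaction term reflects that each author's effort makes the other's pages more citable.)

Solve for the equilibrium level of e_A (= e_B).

46

Ana's payoff is (92 + 3e_B)e_A − 2.5e_A².
∂π/∂e_A = 92 + 3e_B − 5e_A = 0, so e_A = 18.4 + 0.6e_B.
By symmetry e_B = e_A; substituting into the reaction function, 0.4e_A = 18.4 and e_A = 46.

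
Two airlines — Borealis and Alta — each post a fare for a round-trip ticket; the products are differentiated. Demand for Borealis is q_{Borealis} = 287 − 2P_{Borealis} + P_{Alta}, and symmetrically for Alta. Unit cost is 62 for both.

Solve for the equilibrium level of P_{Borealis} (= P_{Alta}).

Borealis's profit: π = (P_{Borealis} − 62)(287 − 2P_{Borealis} + P_{Alta}).
∂π/∂P_{Borealis} = 411 − 4P_{Borealis} + P_{Alta} = 0 ⇒ P_{Borealis} = 102.75 + 0.25P_{Alta}.
By symmetry P_{Alta} = P_{Borealis}; substituting into the reaction function, 0.75P_{Borealis} = 102.75 and P_{Borealis} = 137.

137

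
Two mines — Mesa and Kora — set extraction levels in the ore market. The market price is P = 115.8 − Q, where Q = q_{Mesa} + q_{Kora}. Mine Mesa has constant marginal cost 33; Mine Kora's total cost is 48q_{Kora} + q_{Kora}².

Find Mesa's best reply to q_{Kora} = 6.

38.4

Mine Mesa's profit: π = q_{Mesa}(115.8 − (q_{Mesa} + q_{Kora})) − 33q_{Mesa}.
∂π/∂q_{Mesa} = 82.8 − 2q_{Mesa} − q_{Kora} = 0, so q_{Mesa} = 41.4 − 0.5q_{Kora}.
At q_{Kora} = 6: q_{Mesa} = 41.4 − 0.5·6 = 38.4.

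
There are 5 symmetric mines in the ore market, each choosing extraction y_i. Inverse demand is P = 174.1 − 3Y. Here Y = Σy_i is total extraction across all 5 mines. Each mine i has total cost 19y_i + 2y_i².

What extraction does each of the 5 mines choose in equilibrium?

A representative mine's profit is π_i = y_i(174.1 − 3Y) − 19y_i − 2y_i², with Y = y_i + Σ_{j≠i} y_j.
First-order condition: 155.1 − 10y_i − 3Σ_{j≠i} y_j = 0.
Imposing symmetry (y_j = y for all j) turns Σ_{j≠i} y_j into 4y, so 155.1 = 22y and y = 7.05.

7.05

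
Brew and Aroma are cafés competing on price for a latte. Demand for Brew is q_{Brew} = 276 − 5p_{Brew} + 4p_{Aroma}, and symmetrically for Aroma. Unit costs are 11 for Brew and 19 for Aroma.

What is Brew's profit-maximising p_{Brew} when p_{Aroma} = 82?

Brew's profit: π = (p_{Brew} − 11)(276 − 5p_{Brew} + 4p_{Aroma}).
∂π/∂p_{Brew} = 331 − 10p_{Brew} + 4p_{Aroma} = 0 ⇒ p_{Brew} = 33.1 + 0.4p_{Aroma}.
At p_{Aroma} = 82: p_{Brew} = 33.1 + 0.4·82 = 65.9.

65.9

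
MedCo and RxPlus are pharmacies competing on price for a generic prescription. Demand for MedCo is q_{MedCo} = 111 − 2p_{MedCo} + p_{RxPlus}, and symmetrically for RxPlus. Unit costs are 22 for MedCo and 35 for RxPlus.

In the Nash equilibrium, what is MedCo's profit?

MedCo's profit: π = (p_{MedCo} − 22)(111 − 2p_{MedCo} + p_{RxPlus}).
∂π/∂p_{MedCo} = 155 − 4p_{MedCo} + p_{RxPlus} = 0 ⇒ p_{MedCo} = 38.75 + 0.25p_{RxPlus}.
Similarly p_{RxPlus} = 45.25 + 0.25p_{MedCo}.
Substituting the second reaction function into the first: p_{MedCo} = 38.75 + 0.25(45.25 + 0.25p_{MedCo}), which gives 0.9375p_{MedCo} = 50.0625 ⇒ p_{MedCo} = 53.4.
Then p_{RxPlus} = 45.25 + 0.25·53.4 = 58.6.
q_{MedCo} = 111 − 2·53.4 + 58.6 = 62.8.
Profit = (53.4 − 22)·62.8 = 1971.92.

1971.92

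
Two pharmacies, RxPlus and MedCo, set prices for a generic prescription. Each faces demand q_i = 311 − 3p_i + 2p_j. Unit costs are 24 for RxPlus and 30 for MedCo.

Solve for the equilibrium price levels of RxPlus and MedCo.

RxPlus's profit: π = (p_{RxPlus} − 24)(311 − 3p_{RxPlus} + 2p_{MedCo}).
∂π/∂p_{RxPlus} = 383 − 6p_{RxPlus} + 2p_{MedCo} = 0 ⇒ p_{RxPlus} = 383/6 + (1/3)p_{MedCo}.
Similarly p_{MedCo} = 401/6 + (1/3)p_{RxPlus}.
Solving the two reaction functions simultaneously: (1 − (1/3)(1/3))p_{RxPlus} = 383/6 + (1/3)·(401/6), so (8/9)p_{RxPlus} = 775/9 and p_{RxPlus} = 96.875.
Then p_{MedCo} = 401/6 + (1/3)·96.875 = 99.125.

96.875, 99.125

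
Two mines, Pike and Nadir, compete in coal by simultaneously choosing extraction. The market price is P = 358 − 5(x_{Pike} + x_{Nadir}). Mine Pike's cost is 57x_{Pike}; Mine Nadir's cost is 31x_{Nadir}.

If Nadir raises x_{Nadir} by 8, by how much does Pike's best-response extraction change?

Mine Pike's profit: π = x_{Pike}(358 − 5(x_{Pike} + x_{Nadir})) − 57x_{Pike}.
∂π/∂x_{Pike} = 301 − 10x_{Pike} − 5x_{Nadir} = 0, so x_{Pike} = 30.1 − 0.5x_{Nadir}.
The reaction-function slope is −0.5, so an 8-unit rise in x_{Nadir} moves x_{Pike} by −0.5 × 8 = −4. Pike's best response falls — the actions are strategic substitutes.

-4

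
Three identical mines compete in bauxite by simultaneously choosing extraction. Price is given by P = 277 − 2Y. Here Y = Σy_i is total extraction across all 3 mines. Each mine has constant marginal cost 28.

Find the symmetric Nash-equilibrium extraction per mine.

A representative mine's profit is π_i = y_i(277 − 2Y) − 28y_i, with Y = y_i + Σ_{j≠i} y_j.
First-order condition: 249 − 4y_i − 2Σ_{j≠i} y_j = 0.
Imposing symmetry (y_j = y for all j) turns Σ_{j≠i} y_j into 2y, so 249 = 8y and y = 31.125.

31.125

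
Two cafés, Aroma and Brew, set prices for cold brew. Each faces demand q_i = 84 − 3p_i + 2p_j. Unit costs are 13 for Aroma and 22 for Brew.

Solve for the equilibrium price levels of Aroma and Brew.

Aroma's profit: π = (p_{Aroma} − 13)(84 − 3p_{Aroma} + 2p_{Brew}).
∂π/∂p_{Aroma} = 123 − 6p_{Aroma} + 2p_{Brew} = 0 ⇒ p_{Aroma} = 20.5 + (1/3)p_{Brew}.
Similarly p_{Brew} = 25 + (1/3)p_{Aroma}.
Substituting the second reaction function into the first: p_{Aroma} = 20.5 + (1/3)(25 + (1/3)p_{Aroma}), which gives (8/9)p_{Aroma} = 173/6 ⇒ p_{Aroma} = 32.4375.
Then p_{Brew} = 25 + (1/3)·32.4375 = 35.8125.

32.4375, 35.8125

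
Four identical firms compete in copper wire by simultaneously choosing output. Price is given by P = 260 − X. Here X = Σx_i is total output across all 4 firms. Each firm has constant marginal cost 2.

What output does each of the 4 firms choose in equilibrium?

51.6

A representative firm's profit is π_i = x_i(260 − X) − 2x_i, with X = x_i + Σ_{j≠i} x_j.
First-order condition: 258 − 2x_i − Σ_{j≠i} x_j = 0.
Imposing symmetry (x_j = x for all j) turns Σ_{j≠i} x_j into 3x, so 258 = 5x and x = 51.6.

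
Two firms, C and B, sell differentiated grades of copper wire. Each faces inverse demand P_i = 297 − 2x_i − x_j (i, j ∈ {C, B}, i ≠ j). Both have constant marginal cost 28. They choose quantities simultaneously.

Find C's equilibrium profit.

5788.88

Firm C's profit: π = x_C(297 − 2x_C − x_B) − 28x_C.
∂π/∂x_C = 269 − 4x_C − x_B = 0 ⇒ x_C = 67.25 − 0.25x_B.
By symmetry x_B = x_C; substituting into the reaction function, 1.25x_C = 67.25 and x_C = 53.8.
P_C = 297 − 2·53.8 − 53.8 = 135.6.
Profit = (135.6 − 28)·53.8 = 5788.88.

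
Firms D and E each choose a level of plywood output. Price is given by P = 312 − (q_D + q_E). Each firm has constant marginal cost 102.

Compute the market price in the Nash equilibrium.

172

Firm D's profit: π = q_D(312 − (q_D + q_E)) − 102q_D.
∂π/∂q_D = 210 − 2q_D − q_E = 0, so q_D = 105 − 0.5q_E.
The game is symmetric, so in equilibrium q_E = q_D: the reaction function gives 1.5q_D = 105, hence q_D = 70.
Equilibrium price: P = 312 − 140 = 172.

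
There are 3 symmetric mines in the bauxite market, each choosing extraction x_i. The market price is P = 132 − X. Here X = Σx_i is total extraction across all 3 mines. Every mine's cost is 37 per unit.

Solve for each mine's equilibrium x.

A representative mine's profit is π_i = x_i(132 − X) − 37x_i, with X = x_i + Σ_{j≠i} x_j.
First-order condition: 95 − 2x_i − Σ_{j≠i} x_j = 0.
With identical mines, set every x_j = x: then 95 − 2x − 2x = 0, i.e. x = 95/4 = 23.75.

23.75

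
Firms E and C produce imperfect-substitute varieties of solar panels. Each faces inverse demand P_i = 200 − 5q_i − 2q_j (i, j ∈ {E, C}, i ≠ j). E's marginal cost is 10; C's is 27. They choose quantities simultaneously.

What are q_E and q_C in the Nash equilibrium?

16.1875, 14.0625

Firm E's profit: π = q_E(200 − 5q_E − 2q_C) − 10q_E.
∂π/∂q_E = 190 − 10q_E − 2q_C = 0 ⇒ q_E = 19 − 0.2q_C.
Similarly q_C = 17.3 − 0.2q_E.
Plugging q_C into E's best response: q_E = 19 − 0.2(17.3 − 0.2q_E) ⇒ 0.96q_E = 15.54, so q_E = 16.1875.
Then q_C = 17.3 − 0.2·16.1875 = 14.0625.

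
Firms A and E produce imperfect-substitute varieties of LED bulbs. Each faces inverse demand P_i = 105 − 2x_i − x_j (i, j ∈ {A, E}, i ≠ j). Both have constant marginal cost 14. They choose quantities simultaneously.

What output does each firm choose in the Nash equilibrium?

18.2

Firm A's profit: π = x_A(105 − 2x_A − x_E) − 14x_A.
∂π/∂x_A = 91 − 4x_A − x_E = 0 ⇒ x_A = 22.75 − 0.25x_E.
Setting x_A = x_E in the reaction function: x_A = 22.75 − 0.25x_A, so x_A = 22.75 / 1.25 = 18.2.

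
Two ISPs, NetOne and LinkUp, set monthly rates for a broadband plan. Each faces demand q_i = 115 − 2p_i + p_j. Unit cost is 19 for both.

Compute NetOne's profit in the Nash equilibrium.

2048

NetOne's profit: π = (p_{NetOne} − 19)(115 − 2p_{NetOne} + p_{LinkUp}).
∂π/∂p_{NetOne} = 153 − 4p_{NetOne} + p_{LinkUp} = 0 ⇒ p_{NetOne} = 38.25 + 0.25p_{LinkUp}.
By symmetry p_{LinkUp} = p_{NetOne}; substituting into the reaction function, 0.75p_{NetOne} = 38.25 and p_{NetOne} = 51.
q_{NetOne} = 115 − 2·51 + 51 = 64.
Profit = (51 − 19)·64 = 2048.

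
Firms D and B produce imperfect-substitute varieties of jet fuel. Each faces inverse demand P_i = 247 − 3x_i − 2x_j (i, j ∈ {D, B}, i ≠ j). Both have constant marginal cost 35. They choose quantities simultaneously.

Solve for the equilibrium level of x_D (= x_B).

Firm D's profit: π = x_D(247 − 3x_D − 2x_B) − 35x_D.
∂π/∂x_D = 212 − 6x_D − 2x_B = 0 ⇒ x_D = 106/3 − (1/3)x_B.
Setting x_D = x_B in the reaction function: x_D = 106/3 − (1/3)x_D, so x_D = (106/3) / (4/3) = 26.5.

26.5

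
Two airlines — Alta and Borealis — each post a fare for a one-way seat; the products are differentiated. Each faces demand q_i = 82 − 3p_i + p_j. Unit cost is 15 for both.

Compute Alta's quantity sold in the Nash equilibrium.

Alta's profit: π = (p_{Alta} − 15)(82 − 3p_{Alta} + p_{Borealis}).
∂π/∂p_{Alta} = 127 − 6p_{Alta} + p_{Borealis} = 0 ⇒ p_{Alta} = 127/6 + (1/6)p_{Borealis}.
Setting p_{Alta} = p_{Borealis} in the reaction function: p_{Alta} = 127/6 + (1/6)p_{Alta}, so p_{Alta} = (127/6) / (5/6) = 25.4.
q_{Alta} = 82 − 3·25.4 + 25.4 = 31.2.

31.2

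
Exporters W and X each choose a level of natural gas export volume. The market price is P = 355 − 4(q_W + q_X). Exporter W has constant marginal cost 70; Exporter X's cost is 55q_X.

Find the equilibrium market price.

160

Exporter W's profit: π = q_W(355 − 4(q_W + q_X)) − 70q_W.
∂π/∂q_W = 285 − 8q_W − 4q_X = 0, so q_W = 35.625 − 0.5q_X.
By the same steps for X: q_X = 37.5 − 0.5q_W.
Plugging q_X into W's best response: q_W = 35.625 − 0.5(37.5 − 0.5q_W) ⇒ 0.75q_W = 16.875, so q_W = 22.5.
Then q_X = 37.5 − 0.5·22.5 = 26.25.
Equilibrium price: P = 355 − 4·48.75 = 160.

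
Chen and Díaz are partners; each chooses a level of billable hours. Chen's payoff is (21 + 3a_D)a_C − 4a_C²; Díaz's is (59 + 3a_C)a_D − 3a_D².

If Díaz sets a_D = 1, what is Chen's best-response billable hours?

3

Expanding Chen's payoff: 21a_C + 3a_Da_C − 4a_C².
∂π/∂a_C = 21 + 3a_D − 8a_C = 0, so a_C = 2.625 + 0.375a_D.
At a_D = 1: a_C = 2.625 + 0.375·1 = 3.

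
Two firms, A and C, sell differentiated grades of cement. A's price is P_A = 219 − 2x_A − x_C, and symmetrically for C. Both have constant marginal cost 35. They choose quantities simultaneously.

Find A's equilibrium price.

108.6

Firm A's profit: π = x_A(219 − 2x_A − x_C) − 35x_A.
∂π/∂x_A = 184 − 4x_A − x_C = 0 ⇒ x_A = 46 − 0.25x_C.
By symmetry x_C = x_A; substituting into the reaction function, 1.25x_A = 46 and x_A = 36.8.
P_A = 219 − 2·36.8 − 36.8 = 108.6.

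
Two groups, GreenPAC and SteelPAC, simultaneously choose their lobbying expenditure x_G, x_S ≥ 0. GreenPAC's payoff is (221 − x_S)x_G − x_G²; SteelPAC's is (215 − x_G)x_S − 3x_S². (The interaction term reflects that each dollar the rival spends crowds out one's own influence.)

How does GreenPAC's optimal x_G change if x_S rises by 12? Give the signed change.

-6

Expanding GreenPAC's payoff: 221x_G − x_Sx_G − x_G².
∂π/∂x_G = 221 − x_S − 2x_G = 0, so x_G = 110.5 − 0.5x_S.
The reaction-function slope is −0.5, so a 12-unit rise in x_S moves x_G by −0.5 × 12 = −6. GreenPAC's best response falls — the actions are strategic substitutes.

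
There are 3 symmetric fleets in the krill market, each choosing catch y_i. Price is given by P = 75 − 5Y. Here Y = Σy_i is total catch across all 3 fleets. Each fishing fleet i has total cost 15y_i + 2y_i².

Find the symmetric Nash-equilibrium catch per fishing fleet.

2.5

A representative fishing fleet's profit is π_i = y_i(75 − 5Y) − 15y_i − 2y_i², with Y = y_i + Σ_{j≠i} y_j.
First-order condition: 60 − 14y_i − 5Σ_{j≠i} y_j = 0.
Imposing symmetry (y_j = y for all j) turns Σ_{j≠i} y_j into 2y, so 60 = 24y and y = 2.5.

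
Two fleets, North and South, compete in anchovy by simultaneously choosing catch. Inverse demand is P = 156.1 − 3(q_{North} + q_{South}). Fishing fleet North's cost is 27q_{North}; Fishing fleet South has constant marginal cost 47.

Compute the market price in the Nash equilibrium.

76.7

Fishing fleet North's profit: π = q_{North}(156.1 − 3(q_{North} + q_{South})) − 27q_{North}.
∂π/∂q_{North} = 129.1 − 6q_{North} − 3q_{South} = 0, so q_{North} = 1291/60 − 0.5q_{South}.
By the same steps for South: q_{South} = 1091/60 − 0.5q_{North}.
Solving the two reaction functions simultaneously: (1 − (−0.5)(−0.5))q_{North} = 1291/60 − 0.5·(1091/60), so 0.75q_{North} = 12.425 and q_{North} = 497/30.
Then q_{South} = 1091/60 − 0.5·(497/30) = 9.9.
Equilibrium price: P = 156.1 − 3·(397/15) = 76.7.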